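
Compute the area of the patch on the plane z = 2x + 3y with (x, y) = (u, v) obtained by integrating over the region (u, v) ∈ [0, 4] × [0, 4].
Area = 16*sqrt(14)

Area = ∫∫ √(EG − F²) du dv with √(EG − F²) = sqrt(14). Integrating over [0, 4] × [0, 4] gives 16*sqrt(14).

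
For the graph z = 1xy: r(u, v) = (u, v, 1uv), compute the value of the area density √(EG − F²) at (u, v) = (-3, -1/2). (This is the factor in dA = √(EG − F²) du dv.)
√(EG − F²)|_{(-3, -1/2)} = sqrt(41)/2

E = v^2 + 1, F = u*v, G = u^2 + 1, so EG − F² = u^2 + v^2 + 1. Taking the positive square root: √(EG − F²) = sqrt(u^2 + v^2 + 1). At (u, v) = (-3, -1/2): sqrt(41)/2.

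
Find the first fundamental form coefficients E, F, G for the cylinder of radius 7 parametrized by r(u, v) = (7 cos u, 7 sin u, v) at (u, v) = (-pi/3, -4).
E = 49;  F = 0;  G = 1

Partials: r_u = (-7*sin(u), 7*cos(u), 0), r_v = (0, 0, 1). As functions of (u, v):
  E = r_u · r_u = 49,
  F = r_u · r_v = 0,
  G = r_v · r_v = 1.
Evaluating at (u, v) = (-pi/3, -4): E = 49, F = 0, G = 1.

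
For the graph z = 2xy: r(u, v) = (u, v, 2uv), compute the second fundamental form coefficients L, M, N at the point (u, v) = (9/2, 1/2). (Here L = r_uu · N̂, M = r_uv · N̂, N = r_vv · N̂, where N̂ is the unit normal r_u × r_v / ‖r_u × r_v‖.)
L = 0;  M = 2*sqrt(83)/83;  N = 0

Compute the unit normal N̂(u, v) = (-2*v/sqrt(4*u^2 + 4*v^2 + 1), -2*u/sqrt(4*u^2 + 4*v^2 + 1), 1/sqrt(4*u^2 + 4*v^2 + 1)), and the second partials r_uu, r_uv, r_vv. Take dot products:
  L(u, v) = r_uu · N̂ = 0,
  M(u, v) = r_uv · N̂ = 2/sqrt(4*u^2 + 4*v^2 + 1),
  N(u, v) = r_vv · N̂ = 0.
Evaluating at (u, v) = (9/2, 1/2):
  L = 0, M = 2*sqrt(83)/83, N = 0.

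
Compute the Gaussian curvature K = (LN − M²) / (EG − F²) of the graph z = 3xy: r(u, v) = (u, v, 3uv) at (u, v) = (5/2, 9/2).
K = -36/229441

Coefficients of the first fundamental form: E = 9*v^2 + 1, F = 9*u*v, G = 9*u^2 + 1.
Coefficients of the second fundamental form: L = 0, M = 3/sqrt(9*u^2 + 9*v^2 + 1), N = 0.
Assemble K = (LN − M²)/(EG − F²) = -9/(81*u^4 + 162*u^2*v^2 + 18*u^2 + 81*v^4 + 18*v^2 + 1). At (u, v) = (5/2, 9/2): K = -36/229441.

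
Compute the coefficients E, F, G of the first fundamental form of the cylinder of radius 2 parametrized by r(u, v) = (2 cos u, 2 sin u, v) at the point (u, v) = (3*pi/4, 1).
E = 4;  F = 0;  G = 1

Partials: r_u = (-2*sin(u), 2*cos(u), 0), r_v = (0, 0, 1). As functions of (u, v):
  E = r_u · r_u = 4,
  F = r_u · r_v = 0,
  G = r_v · r_v = 1.
Evaluating at (u, v) = (3*pi/4, 1): E = 4, F = 0, G = 1.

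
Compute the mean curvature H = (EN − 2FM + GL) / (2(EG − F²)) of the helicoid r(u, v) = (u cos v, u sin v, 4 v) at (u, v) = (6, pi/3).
H = 0

With E = 1, F = 0, G = u^2 + 16, L = 0, M = -4/sqrt(u^2 + 16), N = 0, assemble
  H = (EN − 2FM + GL) / (2(EG − F²)) = 0.
At (u, v) = (6, pi/3): H = 0.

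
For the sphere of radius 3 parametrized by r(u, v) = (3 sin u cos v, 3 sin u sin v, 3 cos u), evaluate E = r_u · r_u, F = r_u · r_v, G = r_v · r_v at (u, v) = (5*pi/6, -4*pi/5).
E = 9;  F = 0;  G = 9/4

Partials: r_u = (3*cos(u)*cos(v), 3*sin(v)*cos(u), -3*sin(u)), r_v = (-3*sin(u)*sin(v), 3*sin(u)*cos(v), 0). As functions of (u, v):
  E = r_u · r_u = 9,
  F = r_u · r_v = 0,
  G = r_v · r_v = 9*sin(u)^2.
Evaluating at (u, v) = (5*pi/6, -4*pi/5): E = 9, F = 0, G = 9/4.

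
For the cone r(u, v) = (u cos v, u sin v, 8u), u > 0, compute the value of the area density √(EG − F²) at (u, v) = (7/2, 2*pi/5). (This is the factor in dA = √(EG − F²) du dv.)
√(EG − F²)|_{(7/2, 2*pi/5)} = 7*sqrt(65)/2

E = 65, F = 0, G = u^2, so EG − F² = 65*u^2. Taking the positive square root: √(EG − F²) = sqrt(65)*Abs(u). At (u, v) = (7/2, 2*pi/5): 7*sqrt(65)/2.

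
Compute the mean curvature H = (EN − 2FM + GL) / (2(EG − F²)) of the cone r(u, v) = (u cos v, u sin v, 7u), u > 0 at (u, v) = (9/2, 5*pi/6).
H = 7*sqrt(2)/90

With E = 50, F = 0, G = u^2, L = 0, M = 0, N = 7*sqrt(2)*u^2/(10*Abs(u)), assemble
  H = (EN − 2FM + GL) / (2(EG − F²)) = 7*sqrt(2)/(20*Abs(u)).
At (u, v) = (9/2, 5*pi/6): H = 7*sqrt(2)/90.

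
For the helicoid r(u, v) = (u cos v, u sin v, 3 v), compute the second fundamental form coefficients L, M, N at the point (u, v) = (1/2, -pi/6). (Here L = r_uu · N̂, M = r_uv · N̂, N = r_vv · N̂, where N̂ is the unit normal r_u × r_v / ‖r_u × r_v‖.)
L = 0;  M = -6*sqrt(37)/37;  N = 0

Compute the unit normal N̂(u, v) = (3*sin(v)/sqrt(u^2 + 9), -3*cos(v)/sqrt(u^2 + 9), u/sqrt(u^2 + 9)), and the second partials r_uu, r_uv, r_vv. Take dot products:
  L(u, v) = r_uu · N̂ = 0,
  M(u, v) = r_uv · N̂ = -3/sqrt(u^2 + 9),
  N(u, v) = r_vv · N̂ = 0.
Evaluating at (u, v) = (1/2, -pi/6):
  L = 0, M = -6*sqrt(37)/37, N = 0.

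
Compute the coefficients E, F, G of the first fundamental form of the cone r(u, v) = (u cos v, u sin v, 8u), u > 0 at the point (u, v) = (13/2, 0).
E = 65;  F = 0;  G = 169/4

Partials: r_u = (cos(v), sin(v), 8), r_v = (-u*sin(v), u*cos(v), 0). As functions of (u, v):
  E = r_u · r_u = 65,
  F = r_u · r_v = 0,
  G = r_v · r_v = u^2.
Evaluating at (u, v) = (13/2, 0): E = 65, F = 0, G = 169/4.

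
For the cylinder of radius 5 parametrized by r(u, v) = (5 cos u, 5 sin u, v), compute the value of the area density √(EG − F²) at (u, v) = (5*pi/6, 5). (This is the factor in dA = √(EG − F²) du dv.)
√(EG − F²)|_{(5*pi/6, 5)} = 5

E = 25, F = 0, G = 1, so EG − F² = 25. Taking the positive square root: √(EG − F²) = 5. At (u, v) = (5*pi/6, 5): 5.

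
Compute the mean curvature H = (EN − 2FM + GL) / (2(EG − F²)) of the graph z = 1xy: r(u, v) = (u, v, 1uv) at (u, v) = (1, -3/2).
H = 12*sqrt(17)/289

With E = v^2 + 1, F = u*v, G = u^2 + 1, L = 0, M = 1/sqrt(u^2 + v^2 + 1), N = 0, assemble
  H = (EN − 2FM + GL) / (2(EG − F²)) = -u*v/(u^2 + v^2 + 1)^(3/2).
At (u, v) = (1, -3/2): H = 12*sqrt(17)/289.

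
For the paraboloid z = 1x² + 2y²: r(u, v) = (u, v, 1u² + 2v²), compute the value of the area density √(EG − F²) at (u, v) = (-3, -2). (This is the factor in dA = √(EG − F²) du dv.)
√(EG − F²)|_{(-3, -2)} = sqrt(101)

E = 4*u^2 + 1, F = 8*u*v, G = 16*v^2 + 1, so EG − F² = 4*u^2 + 16*v^2 + 1. Taking the positive square root: √(EG − F²) = sqrt(4*u^2 + 16*v^2 + 1). At (u, v) = (-3, -2): sqrt(101).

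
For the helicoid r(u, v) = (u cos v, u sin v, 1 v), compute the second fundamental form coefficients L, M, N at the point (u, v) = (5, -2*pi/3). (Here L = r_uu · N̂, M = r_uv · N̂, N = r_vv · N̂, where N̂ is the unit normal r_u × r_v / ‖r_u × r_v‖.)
L = 0;  M = -sqrt(26)/26;  N = 0

Compute the unit normal N̂(u, v) = (sin(v)/sqrt(u^2 + 1), -cos(v)/sqrt(u^2 + 1), u/sqrt(u^2 + 1)), and the second partials r_uu, r_uv, r_vv. Take dot products:
  L(u, v) = r_uu · N̂ = 0,
  M(u, v) = r_uv · N̂ = -1/sqrt(u^2 + 1),
  N(u, v) = r_vv · N̂ = 0.
Evaluating at (u, v) = (5, -2*pi/3):
  L = 0, M = -sqrt(26)/26, N = 0.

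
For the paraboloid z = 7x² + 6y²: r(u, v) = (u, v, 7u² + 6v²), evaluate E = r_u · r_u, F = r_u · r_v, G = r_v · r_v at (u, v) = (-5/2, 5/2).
E = 1226;  F = -1050;  G = 901

Partials: r_u = (1, 0, 14*u), r_v = (0, 1, 12*v). As functions of (u, v):
  E = r_u · r_u = 196*u^2 + 1,
  F = r_u · r_v = 168*u*v,
  G = r_v · r_v = 144*v^2 + 1.
Evaluating at (u, v) = (-5/2, 5/2): E = 1226, F = -1050, G = 901.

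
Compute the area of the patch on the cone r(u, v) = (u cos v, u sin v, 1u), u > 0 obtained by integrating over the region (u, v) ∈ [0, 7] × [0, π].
Area = 49*sqrt(2)*pi/2

Area = ∫∫ √(EG − F²) du dv with √(EG − F²) = sqrt(2)*Abs(u). Integrating over [0, 7] × [0, π] gives 49*sqrt(2)*pi/2.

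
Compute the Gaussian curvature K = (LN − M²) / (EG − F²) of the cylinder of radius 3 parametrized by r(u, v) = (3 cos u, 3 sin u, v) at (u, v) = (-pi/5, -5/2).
K = 0

Coefficients of the first fundamental form: E = 9, F = 0, G = 1.
Coefficients of the second fundamental form: L = -3, M = 0, N = 0.
Assemble K = (LN − M²)/(EG − F²) = 0. At (u, v) = (-pi/5, -5/2): K = 0.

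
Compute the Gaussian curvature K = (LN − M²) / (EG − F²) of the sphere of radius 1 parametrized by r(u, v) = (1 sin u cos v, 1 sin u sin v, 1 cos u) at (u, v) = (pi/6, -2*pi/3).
K = 1

Coefficients of the first fundamental form: E = 1, F = 0, G = sin(u)^2.
Coefficients of the second fundamental form: L = -sin(u)/Abs(sin(u)), M = 0, N = -sin(u)^3/Abs(sin(u)).
Assemble K = (LN − M²)/(EG − F²) = 1. At (u, v) = (pi/6, -2*pi/3): K = 1.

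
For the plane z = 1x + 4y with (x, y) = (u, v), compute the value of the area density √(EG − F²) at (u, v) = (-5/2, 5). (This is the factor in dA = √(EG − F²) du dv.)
√(EG − F²)|_{(-5/2, 5)} = 3*sqrt(2)

E = 2, F = 4, G = 17, so EG − F² = 18. Taking the positive square root: √(EG − F²) = 3*sqrt(2). At (u, v) = (-5/2, 5): 3*sqrt(2).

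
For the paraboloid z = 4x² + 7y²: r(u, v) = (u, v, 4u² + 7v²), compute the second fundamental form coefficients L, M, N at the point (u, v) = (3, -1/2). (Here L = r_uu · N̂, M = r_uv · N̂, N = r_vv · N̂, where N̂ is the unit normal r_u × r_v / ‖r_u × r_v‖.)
L = 4*sqrt(626)/313;  M = 0;  N = 7*sqrt(626)/313

Compute the unit normal N̂(u, v) = (-8*u/sqrt(64*u^2 + 196*v^2 + 1), -14*v/sqrt(64*u^2 + 196*v^2 + 1), 1/sqrt(64*u^2 + 196*v^2 + 1)), and the second partials r_uu, r_uv, r_vv. Take dot products:
  L(u, v) = r_uu · N̂ = 8/sqrt(64*u^2 + 196*v^2 + 1),
  M(u, v) = r_uv · N̂ = 0,
  N(u, v) = r_vv · N̂ = 14/sqrt(64*u^2 + 196*v^2 + 1).
Evaluating at (u, v) = (3, -1/2):
  L = 4*sqrt(626)/313, M = 0, N = 7*sqrt(626)/313.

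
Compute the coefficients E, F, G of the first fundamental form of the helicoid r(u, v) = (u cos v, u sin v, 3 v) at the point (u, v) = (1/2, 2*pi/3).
E = 1;  F = 0;  G = 37/4

Partials: r_u = (cos(v), sin(v), 0), r_v = (-u*sin(v), u*cos(v), 3). As functions of (u, v):
  E = r_u · r_u = 1,
  F = r_u · r_v = 0,
  G = r_v · r_v = u^2 + 9.
Evaluating at (u, v) = (1/2, 2*pi/3): E = 1, F = 0, G = 37/4.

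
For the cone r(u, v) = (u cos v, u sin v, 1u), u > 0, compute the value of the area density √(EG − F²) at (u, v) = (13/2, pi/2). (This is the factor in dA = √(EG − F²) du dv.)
√(EG − F²)|_{(13/2, pi/2)} = 13*sqrt(2)/2

E = 2, F = 0, G = u^2, so EG − F² = 2*u^2. Taking the positive square root: √(EG − F²) = sqrt(2)*Abs(u). At (u, v) = (13/2, pi/2): 13*sqrt(2)/2.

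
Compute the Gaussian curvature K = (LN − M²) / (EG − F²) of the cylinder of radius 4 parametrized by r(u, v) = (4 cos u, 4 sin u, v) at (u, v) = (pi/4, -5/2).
K = 0

Coefficients of the first fundamental form: E = 16, F = 0, G = 1.
Coefficients of the second fundamental form: L = -4, M = 0, N = 0.
Assemble K = (LN − M²)/(EG − F²) = 0. At (u, v) = (pi/4, -5/2): K = 0.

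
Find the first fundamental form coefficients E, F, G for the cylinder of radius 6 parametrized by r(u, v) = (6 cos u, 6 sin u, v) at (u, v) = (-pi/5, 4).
E = 36;  F = 0;  G = 1

Partials: r_u = (-6*sin(u), 6*cos(u), 0), r_v = (0, 0, 1). As functions of (u, v):
  E = r_u · r_u = 36,
  F = r_u · r_v = 0,
  G = r_v · r_v = 1.
Evaluating at (u, v) = (-pi/5, 4): E = 36, F = 0, G = 1.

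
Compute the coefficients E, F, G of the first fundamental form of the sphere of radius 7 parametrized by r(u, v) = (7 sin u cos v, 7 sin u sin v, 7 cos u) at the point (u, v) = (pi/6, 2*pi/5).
E = 49;  F = 0;  G = 49/4

Partials: r_u = (7*cos(u)*cos(v), 7*sin(v)*cos(u), -7*sin(u)), r_v = (-7*sin(u)*sin(v), 7*sin(u)*cos(v), 0). As functions of (u, v):
  E = r_u · r_u = 49,
  F = r_u · r_v = 0,
  G = r_v · r_v = 49*sin(u)^2.
Evaluating at (u, v) = (pi/6, 2*pi/5): E = 49, F = 0, G = 49/4.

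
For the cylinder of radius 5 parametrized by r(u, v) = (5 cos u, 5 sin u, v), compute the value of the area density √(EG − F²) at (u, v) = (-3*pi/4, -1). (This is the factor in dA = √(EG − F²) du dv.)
√(EG − F²)|_{(-3*pi/4, -1)} = 5

E = 25, F = 0, G = 1, so EG − F² = 25. Taking the positive square root: √(EG − F²) = 5. At (u, v) = (-3*pi/4, -1): 5.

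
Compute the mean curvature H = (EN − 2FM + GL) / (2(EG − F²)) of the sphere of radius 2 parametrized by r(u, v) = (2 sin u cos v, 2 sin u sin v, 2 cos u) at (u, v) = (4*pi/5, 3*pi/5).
H = -1/2

With E = 4, F = 0, G = 4*sin(u)^2, L = -2*sin(u)/Abs(sin(u)), M = 0, N = -2*sin(u)^3/Abs(sin(u)), assemble
  H = (EN − 2FM + GL) / (2(EG − F²)) = -sin(u)/(2*Abs(sin(u))).
At (u, v) = (4*pi/5, 3*pi/5): H = -1/2.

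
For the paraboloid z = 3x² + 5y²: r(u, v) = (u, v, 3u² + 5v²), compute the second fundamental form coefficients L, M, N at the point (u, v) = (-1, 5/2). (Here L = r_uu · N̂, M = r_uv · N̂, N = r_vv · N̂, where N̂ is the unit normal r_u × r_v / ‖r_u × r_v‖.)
L = 3*sqrt(662)/331;  M = 0;  N = 5*sqrt(662)/331

Compute the unit normal N̂(u, v) = (-6*u/sqrt(36*u^2 + 100*v^2 + 1), -10*v/sqrt(36*u^2 + 100*v^2 + 1), 1/sqrt(36*u^2 + 100*v^2 + 1)), and the second partials r_uu, r_uv, r_vv. Take dot products:
  L(u, v) = r_uu · N̂ = 6/sqrt(36*u^2 + 100*v^2 + 1),
  M(u, v) = r_uv · N̂ = 0,
  N(u, v) = r_vv · N̂ = 10/sqrt(36*u^2 + 100*v^2 + 1).
Evaluating at (u, v) = (-1, 5/2):
  L = 3*sqrt(662)/331, M = 0, N = 5*sqrt(662)/331.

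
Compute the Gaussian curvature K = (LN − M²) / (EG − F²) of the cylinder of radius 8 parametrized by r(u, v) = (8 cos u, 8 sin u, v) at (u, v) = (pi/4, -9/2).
K = 0

Coefficients of the first fundamental form: E = 64, F = 0, G = 1.
Coefficients of the second fundamental form: L = -8, M = 0, N = 0.
Assemble K = (LN − M²)/(EG − F²) = 0. At (u, v) = (pi/4, -9/2): K = 0.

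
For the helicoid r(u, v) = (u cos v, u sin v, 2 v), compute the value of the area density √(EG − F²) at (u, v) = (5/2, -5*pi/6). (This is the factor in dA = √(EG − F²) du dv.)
√(EG − F²)|_{(5/2, -5*pi/6)} = sqrt(41)/2

E = 1, F = 0, G = u^2 + 4, so EG − F² = u^2 + 4. Taking the positive square root: √(EG − F²) = sqrt(u^2 + 4). At (u, v) = (5/2, -5*pi/6): sqrt(41)/2.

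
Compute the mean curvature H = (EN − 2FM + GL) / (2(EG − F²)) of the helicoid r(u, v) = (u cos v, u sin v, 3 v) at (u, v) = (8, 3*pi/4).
H = 0

With E = 1, F = 0, G = u^2 + 9, L = 0, M = -3/sqrt(u^2 + 9), N = 0, assemble
  H = (EN − 2FM + GL) / (2(EG − F²)) = 0.
At (u, v) = (8, 3*pi/4): H = 0.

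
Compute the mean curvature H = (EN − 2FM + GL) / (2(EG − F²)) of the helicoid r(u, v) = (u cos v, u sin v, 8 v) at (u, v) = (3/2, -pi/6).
H = 0

With E = 1, F = 0, G = u^2 + 64, L = 0, M = -8/sqrt(u^2 + 64), N = 0, assemble
  H = (EN − 2FM + GL) / (2(EG − F²)) = 0.
At (u, v) = (3/2, -pi/6): H = 0.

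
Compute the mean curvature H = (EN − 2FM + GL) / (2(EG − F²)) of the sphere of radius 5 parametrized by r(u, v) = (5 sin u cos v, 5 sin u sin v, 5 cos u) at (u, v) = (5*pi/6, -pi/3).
H = -1/5

With E = 25, F = 0, G = 25*sin(u)^2, L = -5*sin(u)/Abs(sin(u)), M = 0, N = -5*sin(u)^3/Abs(sin(u)), assemble
  H = (EN − 2FM + GL) / (2(EG − F²)) = -sin(u)/(5*Abs(sin(u))).
At (u, v) = (5*pi/6, -pi/3): H = -1/5.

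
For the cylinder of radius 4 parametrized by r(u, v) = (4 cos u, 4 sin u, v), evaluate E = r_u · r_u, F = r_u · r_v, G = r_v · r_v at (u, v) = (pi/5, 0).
E = 16;  F = 0;  G = 1

Partials: r_u = (-4*sin(u), 4*cos(u), 0), r_v = (0, 0, 1). As functions of (u, v):
  E = r_u · r_u = 16,
  F = r_u · r_v = 0,
  G = r_v · r_v = 1.
Evaluating at (u, v) = (pi/5, 0): E = 16, F = 0, G = 1.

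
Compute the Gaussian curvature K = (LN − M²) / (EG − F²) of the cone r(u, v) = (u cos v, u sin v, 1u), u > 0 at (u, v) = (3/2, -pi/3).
K = 0

Coefficients of the first fundamental form: E = 2, F = 0, G = u^2.
Coefficients of the second fundamental form: L = 0, M = 0, N = sqrt(2)*u^2/(2*Abs(u)).
Assemble K = (LN − M²)/(EG − F²) = 0. At (u, v) = (3/2, -pi/3): K = 0.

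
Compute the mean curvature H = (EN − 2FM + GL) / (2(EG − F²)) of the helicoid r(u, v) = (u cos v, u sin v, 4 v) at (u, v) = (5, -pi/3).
H = 0

With E = 1, F = 0, G = u^2 + 16, L = 0, M = -4/sqrt(u^2 + 16), N = 0, assemble
  H = (EN − 2FM + GL) / (2(EG − F²)) = 0.
At (u, v) = (5, -pi/3): H = 0.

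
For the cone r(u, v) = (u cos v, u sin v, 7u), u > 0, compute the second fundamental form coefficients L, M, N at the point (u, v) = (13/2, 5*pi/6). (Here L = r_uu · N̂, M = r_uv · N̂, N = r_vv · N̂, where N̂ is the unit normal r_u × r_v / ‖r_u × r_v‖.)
L = 0;  M = 0;  N = 91*sqrt(2)/20

Compute the unit normal N̂(u, v) = (-7*sqrt(2)*u*cos(v)/(10*Abs(u)), -7*sqrt(2)*u*sin(v)/(10*Abs(u)), sqrt(2)*u/(10*Abs(u))), and the second partials r_uu, r_uv, r_vv. Take dot products:
  L(u, v) = r_uu · N̂ = 0,
  M(u, v) = r_uv · N̂ = 0,
  N(u, v) = r_vv · N̂ = 7*sqrt(2)*u^2/(10*Abs(u)).
Evaluating at (u, v) = (13/2, 5*pi/6):
  L = 0, M = 0, N = 91*sqrt(2)/20.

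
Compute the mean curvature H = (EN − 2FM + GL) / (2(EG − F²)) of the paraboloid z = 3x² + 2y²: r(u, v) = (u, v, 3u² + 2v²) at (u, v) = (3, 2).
H = 845*sqrt(389)/151321

With E = 36*u^2 + 1, F = 24*u*v, G = 16*v^2 + 1, L = 6/sqrt(36*u^2 + 16*v^2 + 1), M = 0, N = 4/sqrt(36*u^2 + 16*v^2 + 1), assemble
  H = (EN − 2FM + GL) / (2(EG − F²)) = (72*u^2 + 48*v^2 + 5)/(36*u^2 + 16*v^2 + 1)^(3/2).
At (u, v) = (3, 2): H = 845*sqrt(389)/151321.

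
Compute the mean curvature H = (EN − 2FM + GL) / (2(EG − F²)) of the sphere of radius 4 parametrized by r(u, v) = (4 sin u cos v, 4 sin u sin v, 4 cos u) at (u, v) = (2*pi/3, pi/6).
H = -1/4

With E = 16, F = 0, G = 16*sin(u)^2, L = -4*sin(u)/Abs(sin(u)), M = 0, N = -4*sin(u)^3/Abs(sin(u)), assemble
  H = (EN − 2FM + GL) / (2(EG − F²)) = -sin(u)/(4*Abs(sin(u))).
At (u, v) = (2*pi/3, pi/6): H = -1/4.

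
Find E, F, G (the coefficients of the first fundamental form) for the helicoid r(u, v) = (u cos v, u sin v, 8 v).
E = 1;  F = 0;  G = u^2 + 64

Compute partials: r_u = (cos(v), sin(v), 0), r_v = (-u*sin(v), u*cos(v), 8). Then
  E = r_u · r_u = 1,
  F = r_u · r_v = 0,
  G = r_v · r_v = u^2 + 64.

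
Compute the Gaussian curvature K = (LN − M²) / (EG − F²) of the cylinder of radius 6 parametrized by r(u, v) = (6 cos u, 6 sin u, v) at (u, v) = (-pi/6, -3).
K = 0

Coefficients of the first fundamental form: E = 36, F = 0, G = 1.
Coefficients of the second fundamental form: L = -6, M = 0, N = 0.
Assemble K = (LN − M²)/(EG − F²) = 0. At (u, v) = (-pi/6, -3): K = 0.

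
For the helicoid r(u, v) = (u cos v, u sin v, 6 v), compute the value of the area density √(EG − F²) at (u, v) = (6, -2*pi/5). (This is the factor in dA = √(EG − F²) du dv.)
√(EG − F²)|_{(6, -2*pi/5)} = 6*sqrt(2)

E = 1, F = 0, G = u^2 + 36, so EG − F² = u^2 + 36. Taking the positive square root: √(EG − F²) = sqrt(u^2 + 36). At (u, v) = (6, -2*pi/5): 6*sqrt(2).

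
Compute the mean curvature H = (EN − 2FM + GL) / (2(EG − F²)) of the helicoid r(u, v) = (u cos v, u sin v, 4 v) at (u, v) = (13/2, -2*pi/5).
H = 0

With E = 1, F = 0, G = u^2 + 16, L = 0, M = -4/sqrt(u^2 + 16), N = 0, assemble
  H = (EN − 2FM + GL) / (2(EG − F²)) = 0.
At (u, v) = (13/2, -2*pi/5): H = 0.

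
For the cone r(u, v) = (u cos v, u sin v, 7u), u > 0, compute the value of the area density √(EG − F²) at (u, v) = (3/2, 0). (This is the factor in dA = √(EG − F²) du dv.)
√(EG − F²)|_{(3/2, 0)} = 15*sqrt(2)/2

E = 50, F = 0, G = u^2, so EG − F² = 50*u^2. Taking the positive square root: √(EG − F²) = 5*sqrt(2)*Abs(u). At (u, v) = (3/2, 0): 15*sqrt(2)/2.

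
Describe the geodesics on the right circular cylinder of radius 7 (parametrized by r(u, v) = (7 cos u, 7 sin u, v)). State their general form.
The cylinder is flat (K = 0) and locally isometric to the plane via the development (u, v) ↦ (7 u, v). Geodesics are the pre-images of straight lines: circles (v constant), vertical lines (u constant), and helices (v = c · u + d) for constants c, d.

A right cylinder has E = 7², F = 0, G = 1, so EG − F² = 7², and L = −7, M = N = 0, giving K = (LN − M²)/(EG − F²) = 0 everywhere. A flat surface is locally isometric to the Euclidean plane via the map (u, v) ↦ (7 u, v). Straight lines in the (x̃, ỹ) plane pull back to: (a) horizontal circles (v = const), (b) vertical generators (u = const), and (c) helices (7 u tan θ = v, i.e. v = c · u + d).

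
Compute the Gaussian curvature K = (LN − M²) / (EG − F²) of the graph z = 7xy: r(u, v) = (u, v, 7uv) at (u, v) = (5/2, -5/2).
K = -196/1505529

Coefficients of the first fundamental form: E = 49*v^2 + 1, F = 49*u*v, G = 49*u^2 + 1.
Coefficients of the second fundamental form: L = 0, M = 7/sqrt(49*u^2 + 49*v^2 + 1), N = 0.
Assemble K = (LN − M²)/(EG − F²) = -49/(2401*u^4 + 4802*u^2*v^2 + 98*u^2 + 2401*v^4 + 98*v^2 + 1). At (u, v) = (5/2, -5/2): K = -196/1505529.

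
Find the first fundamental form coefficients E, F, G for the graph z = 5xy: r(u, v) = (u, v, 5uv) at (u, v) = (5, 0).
E = 1;  F = 0;  G = 626

Partials: r_u = (1, 0, 5*v), r_v = (0, 1, 5*u). As functions of (u, v):
  E = r_u · r_u = 25*v^2 + 1,
  F = r_u · r_v = 25*u*v,
  G = r_v · r_v = 25*u^2 + 1.
Evaluating at (u, v) = (5, 0): E = 1, F = 0, G = 626.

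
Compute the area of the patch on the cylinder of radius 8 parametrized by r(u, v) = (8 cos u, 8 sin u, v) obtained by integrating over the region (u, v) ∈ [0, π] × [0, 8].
Area = 64*pi

Area = ∫∫ √(EG − F²) du dv with √(EG − F²) = 8. Integrating over [0, π] × [0, 8] gives 64*pi.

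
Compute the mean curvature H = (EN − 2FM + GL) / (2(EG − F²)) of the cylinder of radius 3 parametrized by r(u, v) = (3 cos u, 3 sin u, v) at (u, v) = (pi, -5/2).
H = -1/6

With E = 9, F = 0, G = 1, L = -3, M = 0, N = 0, assemble
  H = (EN − 2FM + GL) / (2(EG − F²)) = -1/6.
At (u, v) = (pi, -5/2): H = -1/6.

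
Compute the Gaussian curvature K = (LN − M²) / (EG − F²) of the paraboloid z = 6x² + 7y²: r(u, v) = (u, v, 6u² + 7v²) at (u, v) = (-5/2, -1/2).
K = 42/225625

Coefficients of the first fundamental form: E = 144*u^2 + 1, F = 168*u*v, G = 196*v^2 + 1.
Coefficients of the second fundamental form: L = 12/sqrt(144*u^2 + 196*v^2 + 1), M = 0, N = 14/sqrt(144*u^2 + 196*v^2 + 1).
Assemble K = (LN − M²)/(EG − F²) = 168/(20736*u^4 + 56448*u^2*v^2 + 288*u^2 + 38416*v^4 + 392*v^2 + 1). At (u, v) = (-5/2, -1/2): K = 42/225625.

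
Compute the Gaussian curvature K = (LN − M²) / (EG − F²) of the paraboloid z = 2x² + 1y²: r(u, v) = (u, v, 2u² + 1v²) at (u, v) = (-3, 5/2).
K = 2/7225

Coefficients of the first fundamental form: E = 16*u^2 + 1, F = 8*u*v, G = 4*v^2 + 1.
Coefficients of the second fundamental form: L = 4/sqrt(16*u^2 + 4*v^2 + 1), M = 0, N = 2/sqrt(16*u^2 + 4*v^2 + 1).
Assemble K = (LN − M²)/(EG − F²) = 8/(256*u^4 + 128*u^2*v^2 + 32*u^2 + 16*v^4 + 8*v^2 + 1). At (u, v) = (-3, 5/2): K = 2/7225.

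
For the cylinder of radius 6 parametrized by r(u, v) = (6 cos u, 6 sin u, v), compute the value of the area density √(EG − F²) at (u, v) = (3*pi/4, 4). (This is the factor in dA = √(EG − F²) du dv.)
√(EG − F²)|_{(3*pi/4, 4)} = 6

E = 36, F = 0, G = 1, so EG − F² = 36. Taking the positive square root: √(EG − F²) = 6. At (u, v) = (3*pi/4, 4): 6.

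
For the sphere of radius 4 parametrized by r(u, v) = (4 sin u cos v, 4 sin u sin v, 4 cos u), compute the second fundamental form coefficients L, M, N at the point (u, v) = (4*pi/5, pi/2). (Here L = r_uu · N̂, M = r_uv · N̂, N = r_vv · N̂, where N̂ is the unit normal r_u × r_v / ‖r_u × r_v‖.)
L = -4;  M = 0;  N = -5/2 + sqrt(5)/2

Compute the unit normal N̂(u, v) = (sin(u)^2*cos(v)/Abs(sin(u)), sin(u)^2*sin(v)/Abs(sin(u)), sin(2*u)/(2*Abs(sin(u)))), and the second partials r_uu, r_uv, r_vv. Take dot products:
  L(u, v) = r_uu · N̂ = -4*sin(u)/Abs(sin(u)),
  M(u, v) = r_uv · N̂ = 0,
  N(u, v) = r_vv · N̂ = -4*sin(u)^3/Abs(sin(u)).
Evaluating at (u, v) = (4*pi/5, pi/2):
  L = -4, M = 0, N = -5/2 + sqrt(5)/2.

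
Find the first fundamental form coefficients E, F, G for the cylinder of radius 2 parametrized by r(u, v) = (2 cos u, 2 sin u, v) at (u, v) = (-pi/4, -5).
E = 4;  F = 0;  G = 1

Partials: r_u = (-2*sin(u), 2*cos(u), 0), r_v = (0, 0, 1). As functions of (u, v):
  E = r_u · r_u = 4,
  F = r_u · r_v = 0,
  G = r_v · r_v = 1.
Evaluating at (u, v) = (-pi/4, -5): E = 4, F = 0, G = 1.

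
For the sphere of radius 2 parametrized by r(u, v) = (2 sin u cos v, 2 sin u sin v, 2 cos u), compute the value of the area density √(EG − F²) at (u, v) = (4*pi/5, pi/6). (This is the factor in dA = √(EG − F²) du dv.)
√(EG − F²)|_{(4*pi/5, pi/6)} = sqrt(10 - 2*sqrt(5))

E = 4, F = 0, G = 4*sin(u)^2, so EG − F² = 16*sin(u)^2. Taking the positive square root: √(EG − F²) = 4*Abs(sin(u)). At (u, v) = (4*pi/5, pi/6): sqrt(10 - 2*sqrt(5)).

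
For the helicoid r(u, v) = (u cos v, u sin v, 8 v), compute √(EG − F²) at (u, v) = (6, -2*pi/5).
√(EG − F²)|_{(6, -2*pi/5)} = 10

E = 1, F = 0, G = u^2 + 64; EG − F² = u^2 + 64; √(EG − F²) = sqrt(u^2 + 64). At the given point: 10.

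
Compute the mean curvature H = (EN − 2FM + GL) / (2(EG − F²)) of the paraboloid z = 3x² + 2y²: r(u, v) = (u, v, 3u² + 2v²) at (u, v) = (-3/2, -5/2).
H = 467*sqrt(182)/33124

With E = 36*u^2 + 1, F = 24*u*v, G = 16*v^2 + 1, L = 6/sqrt(36*u^2 + 16*v^2 + 1), M = 0, N = 4/sqrt(36*u^2 + 16*v^2 + 1), assemble
  H = (EN − 2FM + GL) / (2(EG − F²)) = (72*u^2 + 48*v^2 + 5)/(36*u^2 + 16*v^2 + 1)^(3/2).
At (u, v) = (-3/2, -5/2): H = 467*sqrt(182)/33124.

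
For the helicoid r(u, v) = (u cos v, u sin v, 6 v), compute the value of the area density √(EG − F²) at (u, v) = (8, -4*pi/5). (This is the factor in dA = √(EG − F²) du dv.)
√(EG − F²)|_{(8, -4*pi/5)} = 10

E = 1, F = 0, G = u^2 + 36, so EG − F² = u^2 + 36. Taking the positive square root: √(EG − F²) = sqrt(u^2 + 36). At (u, v) = (8, -4*pi/5): 10.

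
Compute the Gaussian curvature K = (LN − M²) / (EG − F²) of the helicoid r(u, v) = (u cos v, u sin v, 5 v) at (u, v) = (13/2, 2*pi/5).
K = -400/72361

Coefficients of the first fundamental form: E = 1, F = 0, G = u^2 + 25.
Coefficients of the second fundamental form: L = 0, M = -5/sqrt(u^2 + 25), N = 0.
Assemble K = (LN − M²)/(EG − F²) = -25/(u^2 + 25)^2. At (u, v) = (13/2, 2*pi/5): K = -400/72361.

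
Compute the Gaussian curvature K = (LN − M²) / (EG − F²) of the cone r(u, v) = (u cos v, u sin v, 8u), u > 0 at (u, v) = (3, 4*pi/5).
K = 0

Coefficients of the first fundamental form: E = 65, F = 0, G = u^2.
Coefficients of the second fundamental form: L = 0, M = 0, N = 8*sqrt(65)*u^2/(65*Abs(u)).
Assemble K = (LN − M²)/(EG − F²) = 0. At (u, v) = (3, 4*pi/5): K = 0.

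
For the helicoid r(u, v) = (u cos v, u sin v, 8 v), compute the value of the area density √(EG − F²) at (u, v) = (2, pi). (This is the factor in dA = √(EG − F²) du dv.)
√(EG − F²)|_{(2, pi)} = 2*sqrt(17)

E = 1, F = 0, G = u^2 + 64, so EG − F² = u^2 + 64. Taking the positive square root: √(EG − F²) = sqrt(u^2 + 64). At (u, v) = (2, pi): 2*sqrt(17).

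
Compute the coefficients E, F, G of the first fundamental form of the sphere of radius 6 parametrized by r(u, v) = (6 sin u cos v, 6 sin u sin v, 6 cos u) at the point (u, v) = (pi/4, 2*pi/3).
E = 36;  F = 0;  G = 18

Partials: r_u = (6*cos(u)*cos(v), 6*sin(v)*cos(u), -6*sin(u)), r_v = (-6*sin(u)*sin(v), 6*sin(u)*cos(v), 0). As functions of (u, v):
  E = r_u · r_u = 36,
  F = r_u · r_v = 0,
  G = r_v · r_v = 36*sin(u)^2.
Evaluating at (u, v) = (pi/4, 2*pi/3): E = 36, F = 0, G = 18.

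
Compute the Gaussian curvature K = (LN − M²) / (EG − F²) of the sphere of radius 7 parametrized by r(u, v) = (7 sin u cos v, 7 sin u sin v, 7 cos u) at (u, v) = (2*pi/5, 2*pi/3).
K = 1/49

Coefficients of the first fundamental form: E = 49, F = 0, G = 49*sin(u)^2.
Coefficients of the second fundamental form: L = -7*sin(u)/Abs(sin(u)), M = 0, N = -7*sin(u)^3/Abs(sin(u)).
Assemble K = (LN − M²)/(EG − F²) = 1/49. At (u, v) = (2*pi/5, 2*pi/3): K = 1/49.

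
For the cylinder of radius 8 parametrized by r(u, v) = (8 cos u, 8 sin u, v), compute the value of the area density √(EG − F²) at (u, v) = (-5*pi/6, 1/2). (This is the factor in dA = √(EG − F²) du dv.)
√(EG − F²)|_{(-5*pi/6, 1/2)} = 8

E = 64, F = 0, G = 1, so EG − F² = 64. Taking the positive square root: √(EG − F²) = 8. At (u, v) = (-5*pi/6, 1/2): 8.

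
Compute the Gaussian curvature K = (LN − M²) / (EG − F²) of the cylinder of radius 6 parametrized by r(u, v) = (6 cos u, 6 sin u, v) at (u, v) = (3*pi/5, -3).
K = 0

Coefficients of the first fundamental form: E = 36, F = 0, G = 1.
Coefficients of the second fundamental form: L = -6, M = 0, N = 0.
Assemble K = (LN − M²)/(EG − F²) = 0. At (u, v) = (3*pi/5, -3): K = 0.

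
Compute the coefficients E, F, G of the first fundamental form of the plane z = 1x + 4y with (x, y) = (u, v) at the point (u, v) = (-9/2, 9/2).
E = 2;  F = 4;  G = 17

Partials: r_u = (1, 0, 1), r_v = (0, 1, 4). As functions of (u, v):
  E = r_u · r_u = 2,
  F = r_u · r_v = 4,
  G = r_v · r_v = 17.
Evaluating at (u, v) = (-9/2, 9/2): E = 2, F = 4, G = 17.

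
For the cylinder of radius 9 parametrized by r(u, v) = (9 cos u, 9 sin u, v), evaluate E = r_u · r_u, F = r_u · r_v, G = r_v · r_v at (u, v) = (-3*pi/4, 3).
E = 81;  F = 0;  G = 1

Partials: r_u = (-9*sin(u), 9*cos(u), 0), r_v = (0, 0, 1). As functions of (u, v):
  E = r_u · r_u = 81,
  F = r_u · r_v = 0,
  G = r_v · r_v = 1.
Evaluating at (u, v) = (-3*pi/4, 3): E = 81, F = 0, G = 1.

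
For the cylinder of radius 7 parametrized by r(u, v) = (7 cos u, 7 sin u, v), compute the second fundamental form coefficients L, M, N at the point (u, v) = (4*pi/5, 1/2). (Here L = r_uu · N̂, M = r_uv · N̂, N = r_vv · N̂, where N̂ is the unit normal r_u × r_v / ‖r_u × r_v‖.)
L = -7;  M = 0;  N = 0

Compute the unit normal N̂(u, v) = (cos(u), sin(u), 0), and the second partials r_uu, r_uv, r_vv. Take dot products:
  L(u, v) = r_uu · N̂ = -7,
  M(u, v) = r_uv · N̂ = 0,
  N(u, v) = r_vv · N̂ = 0.
Evaluating at (u, v) = (4*pi/5, 1/2):
  L = -7, M = 0, N = 0.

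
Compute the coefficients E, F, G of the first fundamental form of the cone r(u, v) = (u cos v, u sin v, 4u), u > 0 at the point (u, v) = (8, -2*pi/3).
E = 17;  F = 0;  G = 64

Partials: r_u = (cos(v), sin(v), 4), r_v = (-u*sin(v), u*cos(v), 0). As functions of (u, v):
  E = r_u · r_u = 17,
  F = r_u · r_v = 0,
  G = r_v · r_v = u^2.
Evaluating at (u, v) = (8, -2*pi/3): E = 17, F = 0, G = 64.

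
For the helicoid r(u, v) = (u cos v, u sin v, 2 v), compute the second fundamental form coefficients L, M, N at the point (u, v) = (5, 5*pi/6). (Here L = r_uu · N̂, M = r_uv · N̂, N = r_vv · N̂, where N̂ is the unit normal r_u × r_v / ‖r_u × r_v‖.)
L = 0;  M = -2*sqrt(29)/29;  N = 0

Compute the unit normal N̂(u, v) = (2*sin(v)/sqrt(u^2 + 4), -2*cos(v)/sqrt(u^2 + 4), u/sqrt(u^2 + 4)), and the second partials r_uu, r_uv, r_vv. Take dot products:
  L(u, v) = r_uu · N̂ = 0,
  M(u, v) = r_uv · N̂ = -2/sqrt(u^2 + 4),
  N(u, v) = r_vv · N̂ = 0.
Evaluating at (u, v) = (5, 5*pi/6):
  L = 0, M = -2*sqrt(29)/29, N = 0.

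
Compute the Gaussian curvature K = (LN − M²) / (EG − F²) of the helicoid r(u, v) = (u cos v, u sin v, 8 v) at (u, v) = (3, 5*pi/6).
K = -64/5329

Coefficients of the first fundamental form: E = 1, F = 0, G = u^2 + 64.
Coefficients of the second fundamental form: L = 0, M = -8/sqrt(u^2 + 64), N = 0.
Assemble K = (LN − M²)/(EG − F²) = -64/(u^2 + 64)^2. At (u, v) = (3, 5*pi/6): K = -64/5329.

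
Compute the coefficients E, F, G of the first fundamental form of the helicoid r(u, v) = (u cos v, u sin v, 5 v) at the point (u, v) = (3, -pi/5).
E = 1;  F = 0;  G = 34

Partials: r_u = (cos(v), sin(v), 0), r_v = (-u*sin(v), u*cos(v), 5). As functions of (u, v):
  E = r_u · r_u = 1,
  F = r_u · r_v = 0,
  G = r_v · r_v = u^2 + 25.
Evaluating at (u, v) = (3, -pi/5): E = 1, F = 0, G = 34.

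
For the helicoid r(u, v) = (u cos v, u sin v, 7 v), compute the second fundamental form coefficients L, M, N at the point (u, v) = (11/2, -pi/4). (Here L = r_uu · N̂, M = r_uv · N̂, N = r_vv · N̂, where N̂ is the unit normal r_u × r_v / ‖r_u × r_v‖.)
L = 0;  M = -14*sqrt(317)/317;  N = 0

Compute the unit normal N̂(u, v) = (7*sin(v)/sqrt(u^2 + 49), -7*cos(v)/sqrt(u^2 + 49), u/sqrt(u^2 + 49)), and the second partials r_uu, r_uv, r_vv. Take dot products:
  L(u, v) = r_uu · N̂ = 0,
  M(u, v) = r_uv · N̂ = -7/sqrt(u^2 + 49),
  N(u, v) = r_vv · N̂ = 0.
Evaluating at (u, v) = (11/2, -pi/4):
  L = 0, M = -14*sqrt(317)/317, N = 0.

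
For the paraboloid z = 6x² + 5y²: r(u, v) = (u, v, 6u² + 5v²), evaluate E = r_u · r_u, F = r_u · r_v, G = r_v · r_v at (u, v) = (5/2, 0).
E = 901;  F = 0;  G = 1

Partials: r_u = (1, 0, 12*u), r_v = (0, 1, 10*v). As functions of (u, v):
  E = r_u · r_u = 144*u^2 + 1,
  F = r_u · r_v = 120*u*v,
  G = r_v · r_v = 100*v^2 + 1.
Evaluating at (u, v) = (5/2, 0): E = 901, F = 0, G = 1.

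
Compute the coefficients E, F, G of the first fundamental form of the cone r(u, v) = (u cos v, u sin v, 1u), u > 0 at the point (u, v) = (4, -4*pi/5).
E = 2;  F = 0;  G = 16

Partials: r_u = (cos(v), sin(v), 1), r_v = (-u*sin(v), u*cos(v), 0). As functions of (u, v):
  E = r_u · r_u = 2,
  F = r_u · r_v = 0,
  G = r_v · r_v = u^2.
Evaluating at (u, v) = (4, -4*pi/5): E = 2, F = 0, G = 16.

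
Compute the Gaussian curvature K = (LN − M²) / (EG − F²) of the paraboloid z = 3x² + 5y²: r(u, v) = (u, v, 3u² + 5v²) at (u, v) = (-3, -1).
K = 12/36125

Coefficients of the first fundamental form: E = 36*u^2 + 1, F = 60*u*v, G = 100*v^2 + 1.
Coefficients of the second fundamental form: L = 6/sqrt(36*u^2 + 100*v^2 + 1), M = 0, N = 10/sqrt(36*u^2 + 100*v^2 + 1).
Assemble K = (LN − M²)/(EG − F²) = 60/(1296*u^4 + 7200*u^2*v^2 + 72*u^2 + 10000*v^4 + 200*v^2 + 1). At (u, v) = (-3, -1): K = 12/36125.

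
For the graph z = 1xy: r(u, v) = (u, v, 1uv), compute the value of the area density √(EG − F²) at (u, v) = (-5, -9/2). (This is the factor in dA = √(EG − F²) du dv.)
√(EG − F²)|_{(-5, -9/2)} = sqrt(185)/2

E = v^2 + 1, F = u*v, G = u^2 + 1, so EG − F² = u^2 + v^2 + 1. Taking the positive square root: √(EG − F²) = sqrt(u^2 + v^2 + 1). At (u, v) = (-5, -9/2): sqrt(185)/2.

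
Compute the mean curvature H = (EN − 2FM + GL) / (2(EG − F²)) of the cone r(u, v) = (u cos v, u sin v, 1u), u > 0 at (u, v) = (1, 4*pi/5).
H = sqrt(2)/4

With E = 2, F = 0, G = u^2, L = 0, M = 0, N = sqrt(2)*u^2/(2*Abs(u)), assemble
  H = (EN − 2FM + GL) / (2(EG − F²)) = sqrt(2)/(4*Abs(u)).
At (u, v) = (1, 4*pi/5): H = sqrt(2)/4.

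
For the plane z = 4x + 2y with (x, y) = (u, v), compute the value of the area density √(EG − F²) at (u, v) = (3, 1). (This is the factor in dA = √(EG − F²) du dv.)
√(EG − F²)|_{(3, 1)} = sqrt(21)

E = 17, F = 8, G = 5, so EG − F² = 21. Taking the positive square root: √(EG − F²) = sqrt(21). At (u, v) = (3, 1): sqrt(21).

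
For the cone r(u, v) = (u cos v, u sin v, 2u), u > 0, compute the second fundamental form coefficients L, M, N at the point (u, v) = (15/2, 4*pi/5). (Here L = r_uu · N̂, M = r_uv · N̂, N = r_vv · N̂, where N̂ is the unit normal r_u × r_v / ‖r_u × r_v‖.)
L = 0;  M = 0;  N = 3*sqrt(5)

Compute the unit normal N̂(u, v) = (-2*sqrt(5)*u*cos(v)/(5*Abs(u)), -2*sqrt(5)*u*sin(v)/(5*Abs(u)), sqrt(5)*u/(5*Abs(u))), and the second partials r_uu, r_uv, r_vv. Take dot products:
  L(u, v) = r_uu · N̂ = 0,
  M(u, v) = r_uv · N̂ = 0,
  N(u, v) = r_vv · N̂ = 2*sqrt(5)*u^2/(5*Abs(u)).
Evaluating at (u, v) = (15/2, 4*pi/5):
  L = 0, M = 0, N = 3*sqrt(5).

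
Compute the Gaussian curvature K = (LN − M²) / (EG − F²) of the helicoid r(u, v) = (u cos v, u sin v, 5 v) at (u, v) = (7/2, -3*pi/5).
K = -400/22201

Coefficients of the first fundamental form: E = 1, F = 0, G = u^2 + 25.
Coefficients of the second fundamental form: L = 0, M = -5/sqrt(u^2 + 25), N = 0.
Assemble K = (LN − M²)/(EG − F²) = -25/(u^2 + 25)^2. At (u, v) = (7/2, -3*pi/5): K = -400/22201.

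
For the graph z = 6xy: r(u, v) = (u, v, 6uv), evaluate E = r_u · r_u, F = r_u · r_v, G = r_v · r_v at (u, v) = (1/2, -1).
E = 37;  F = -18;  G = 10

Partials: r_u = (1, 0, 6*v), r_v = (0, 1, 6*u). As functions of (u, v):
  E = r_u · r_u = 36*v^2 + 1,
  F = r_u · r_v = 36*u*v,
  G = r_v · r_v = 36*u^2 + 1.
Evaluating at (u, v) = (1/2, -1): E = 37, F = -18, G = 10.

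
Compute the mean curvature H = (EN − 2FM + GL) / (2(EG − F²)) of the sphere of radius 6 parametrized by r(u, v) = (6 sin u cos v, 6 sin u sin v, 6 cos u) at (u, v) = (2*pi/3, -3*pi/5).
H = -1/6

With E = 36, F = 0, G = 36*sin(u)^2, L = -6*sin(u)/Abs(sin(u)), M = 0, N = -6*sin(u)^3/Abs(sin(u)), assemble
  H = (EN − 2FM + GL) / (2(EG − F²)) = -sin(u)/(6*Abs(sin(u))).
At (u, v) = (2*pi/3, -3*pi/5): H = -1/6.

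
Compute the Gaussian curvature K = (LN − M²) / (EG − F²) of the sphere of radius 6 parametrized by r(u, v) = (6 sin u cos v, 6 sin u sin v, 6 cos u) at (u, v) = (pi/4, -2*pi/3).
K = 1/36

Coefficients of the first fundamental form: E = 36, F = 0, G = 36*sin(u)^2.
Coefficients of the second fundamental form: L = -6*sin(u)/Abs(sin(u)), M = 0, N = -6*sin(u)^3/Abs(sin(u)).
Assemble K = (LN − M²)/(EG − F²) = 1/36. At (u, v) = (pi/4, -2*pi/3): K = 1/36.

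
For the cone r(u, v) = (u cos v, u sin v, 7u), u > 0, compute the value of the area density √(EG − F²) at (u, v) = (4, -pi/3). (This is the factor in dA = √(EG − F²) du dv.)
√(EG − F²)|_{(4, -pi/3)} = 20*sqrt(2)

E = 50, F = 0, G = u^2, so EG − F² = 50*u^2. Taking the positive square root: √(EG − F²) = 5*sqrt(2)*Abs(u). At (u, v) = (4, -pi/3): 20*sqrt(2).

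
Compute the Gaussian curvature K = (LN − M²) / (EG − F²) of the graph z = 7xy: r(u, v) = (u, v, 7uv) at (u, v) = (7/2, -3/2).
K = -196/2024929

Coefficients of the first fundamental form: E = 49*v^2 + 1, F = 49*u*v, G = 49*u^2 + 1.
Coefficients of the second fundamental form: L = 0, M = 7/sqrt(49*u^2 + 49*v^2 + 1), N = 0.
Assemble K = (LN − M²)/(EG − F²) = -49/(2401*u^4 + 4802*u^2*v^2 + 98*u^2 + 2401*v^4 + 98*v^2 + 1). At (u, v) = (7/2, -3/2): K = -196/2024929.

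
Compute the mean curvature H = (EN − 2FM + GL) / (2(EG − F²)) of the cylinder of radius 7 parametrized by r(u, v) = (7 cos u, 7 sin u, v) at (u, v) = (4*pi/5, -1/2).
H = -1/14

With E = 49, F = 0, G = 1, L = -7, M = 0, N = 0, assemble
  H = (EN − 2FM + GL) / (2(EG − F²)) = -1/14.
At (u, v) = (4*pi/5, -1/2): H = -1/14.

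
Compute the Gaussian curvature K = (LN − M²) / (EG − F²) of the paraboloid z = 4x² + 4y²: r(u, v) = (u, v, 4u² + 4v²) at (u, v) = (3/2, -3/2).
K = 64/83521

Coefficients of the first fundamental form: E = 64*u^2 + 1, F = 64*u*v, G = 64*v^2 + 1.
Coefficients of the second fundamental form: L = 8/sqrt(64*u^2 + 64*v^2 + 1), M = 0, N = 8/sqrt(64*u^2 + 64*v^2 + 1).
Assemble K = (LN − M²)/(EG − F²) = 64/(4096*u^4 + 8192*u^2*v^2 + 128*u^2 + 4096*v^4 + 128*v^2 + 1). At (u, v) = (3/2, -3/2): K = 64/83521.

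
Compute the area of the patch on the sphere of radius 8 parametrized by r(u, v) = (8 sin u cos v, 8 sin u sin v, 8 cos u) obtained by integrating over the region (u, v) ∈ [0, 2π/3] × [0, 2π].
Area = 192*pi

Area = ∫∫ √(EG − F²) du dv with √(EG − F²) = 64*Abs(sin(u)). Integrating over [0, 2π/3] × [0, 2π] gives 192*pi.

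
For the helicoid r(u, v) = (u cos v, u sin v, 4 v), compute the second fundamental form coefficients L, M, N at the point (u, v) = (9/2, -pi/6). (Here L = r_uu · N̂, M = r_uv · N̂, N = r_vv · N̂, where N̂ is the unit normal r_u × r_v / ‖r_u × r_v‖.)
L = 0;  M = -8*sqrt(145)/145;  N = 0

Compute the unit normal N̂(u, v) = (4*sin(v)/sqrt(u^2 + 16), -4*cos(v)/sqrt(u^2 + 16), u/sqrt(u^2 + 16)), and the second partials r_uu, r_uv, r_vv. Take dot products:
  L(u, v) = r_uu · N̂ = 0,
  M(u, v) = r_uv · N̂ = -4/sqrt(u^2 + 16),
  N(u, v) = r_vv · N̂ = 0.
Evaluating at (u, v) = (9/2, -pi/6):
  L = 0, M = -8*sqrt(145)/145, N = 0.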